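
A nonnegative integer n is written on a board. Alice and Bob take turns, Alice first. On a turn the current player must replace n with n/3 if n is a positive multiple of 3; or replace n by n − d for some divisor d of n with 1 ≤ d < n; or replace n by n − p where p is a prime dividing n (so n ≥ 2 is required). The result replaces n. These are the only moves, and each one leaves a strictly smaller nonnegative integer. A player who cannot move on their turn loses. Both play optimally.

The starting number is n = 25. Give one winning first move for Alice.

Move to 20.

Compute win/loss labels from the base case upward. A position with no move is L. Any other position is W if it can reach an L in one move, else L.
n=0: no move → L
n=1: no move → L
n=2: can move to 0, which is L ⇒ W
n=3: can move to 0, which is L ⇒ W
n=4: moves to 2(W), 3(W); every one is W ⇒ L
n=5: can move to 0, which is L ⇒ W
n=6: can move to 4, which is L ⇒ W
n=7: can move to 0, which is L ⇒ W
n=8: can move to 4, which is L ⇒ W
n=9: moves to 3(W), 6(W), 8(W); every one is W ⇒ L
n=10: can move to 9, which is L ⇒ W
n=11: can move to 0, which is L ⇒ W
n=12: can move to 4, which is L ⇒ W
n=13: can move to 0, which is L ⇒ W
n=14: moves to 7(W), 12(W), 13(W); every one is W ⇒ L
n=15: can move to 14, which is L ⇒ W
n=16: can move to 14, which is L ⇒ W
n=17: can move to 0, which is L ⇒ W
n=18: can move to 9, which is L ⇒ W
n=19: can move to 0, which is L ⇒ W
n=20: moves to 10(W), 15(W), 16(W), 18(W), 19(W); every one is W ⇒ L
n=21: can move to 14, which is L ⇒ W
n=22: can move to 20, which is L ⇒ W
n=23: can move to 0, which is L ⇒ W
n=24: can move to 20, which is L ⇒ W
n=25: can move to 20, which is L ⇒ W
From 25, the L positions reachable in one move are: 20.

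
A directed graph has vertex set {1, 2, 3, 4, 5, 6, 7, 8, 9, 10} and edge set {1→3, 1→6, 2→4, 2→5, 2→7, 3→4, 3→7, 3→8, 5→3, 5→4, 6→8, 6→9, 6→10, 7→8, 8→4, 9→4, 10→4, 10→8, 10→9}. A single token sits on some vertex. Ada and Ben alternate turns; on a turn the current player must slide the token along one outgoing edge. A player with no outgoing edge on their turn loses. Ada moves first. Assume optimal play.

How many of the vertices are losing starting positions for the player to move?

Build the W/L table. Terminal = L. A non-terminal position is W if it has a move to some L; otherwise it is L.
Every edge goes from a vertex to one that appears earlier in the order 4, 8, 9, 10, 7, 3, 5, 6, 1, 2, so processing vertices in that order labels each vertex after all of its successors.
4: no outgoing edge → L
8: can move to 4, which is L ⇒ W
9: can move to 4, which is L ⇒ W
10: can move to 4, which is L ⇒ W
7: the only move is to 8(W), a W ⇒ L
3: can move to 7, which is L ⇒ W
5: can move to 4, which is L ⇒ W
6: moves to 10(W), 9(W), 8(W); every one is W ⇒ L
1: can move to 6, which is L ⇒ W
2: can move to 7, which is L ⇒ W
The L vertices are 4, 6, 7; that is 3 in all.

3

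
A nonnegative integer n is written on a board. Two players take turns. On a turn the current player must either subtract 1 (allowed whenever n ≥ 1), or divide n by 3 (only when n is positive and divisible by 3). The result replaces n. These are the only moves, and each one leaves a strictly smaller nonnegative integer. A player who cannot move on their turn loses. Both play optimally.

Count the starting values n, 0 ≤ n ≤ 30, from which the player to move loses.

Label each position W (a win for the player to move) or L (a loss). A position with no legal move is L; any other position is W exactly when some move reaches an L, and L when every move reaches a W.
n=0: no move → L
n=1: W (go to 0, an L position)
n=2: L (sole option 1(W) is W)
n=3: W (go to 2, an L position)
n=4: L (sole option 3(W) is W)
n=5: W (go to 4, an L position)
n=6: W (go to 2, an L position)
n=7: L (sole option 6(W) is W)
n=8: W (go to 7, an L position)
n=9: L (options 3(W), 8(W) are all W)
n=10: W (go to 9, an L position)
n=11: L (sole option 10(W) is W)
n=12: W (go to 4, an L position)
n=13: L (sole option 12(W) is W)
n=14: W (go to 13, an L position)
n=15: L (options 5(W), 14(W) are all W)
n=16: W (go to 15, an L position)
n=17: L (sole option 16(W) is W)
n=18: W (go to 17, an L position)
n=19: L (sole option 18(W) is W)
n=20: W (go to 19, an L position)
n=21: W (go to 7, an L position)
n=22: L (sole option 21(W) is W)
n=23: W (go to 22, an L position)
n=24: L (options 8(W), 23(W) are all W)
n=25: W (go to 24, an L position)
n=26: L (sole option 25(W) is W)
n=27: W (go to 9, an L position)
n=28: L (sole option 27(W) is W)
n=29: W (go to 28, an L position)
n=30: L (options 10(W), 29(W) are all W)
L entries with 0 ≤ n ≤ 30: n = 0, 2, 4, 7, 9, 11, 13, 15, 17, 19, 22, 24, 26, 28, 30; that makes 15.

15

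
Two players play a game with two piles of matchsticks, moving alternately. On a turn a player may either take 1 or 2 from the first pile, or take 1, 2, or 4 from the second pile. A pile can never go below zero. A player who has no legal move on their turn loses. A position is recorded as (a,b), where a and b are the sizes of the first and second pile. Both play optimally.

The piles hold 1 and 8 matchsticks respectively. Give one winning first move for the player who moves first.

Label each position W (a win for the player to move) or L (a loss). A position with no legal move is L; any other position is W exactly when some move reaches an L, and L when every move reaches a W.
No move ever increases a pile, so every position that can arise here has a ≤ 1 and b ≤ 8; it is enough to label the cells with 0 ≤ a ≤ 1 and 0 ≤ b ≤ 8.
Every move lowers a or b (never raises either), so fill the grid row by row in increasing a, and left to right within a row: each cell's successors are then already labelled.
      b=0  b=1  b=2  b=3  b=4  b=5  b=6  b=7  b=8
a=0:    L    W    W    L    W    W    L    W    W
a=1:    W    L    W    W    L    W    W    L    W
Cells with no legal move (terminal, hence L): (0,0).
The remaining L cells, each justified by listing all of its moves:
(0,3): moves to (0,2)(W), (0,1)(W); every one is W ⇒ L
(0,6): moves to (0,5)(W), (0,4)(W), (0,2)(W); every one is W ⇒ L
(1,1): moves to (0,1)(W), (1,0)(W); every one is W ⇒ L
(1,4): moves to (0,4)(W), (1,3)(W), (1,2)(W), (1,0)(W); every one is W ⇒ L
(1,7): moves to (0,7)(W), (1,6)(W), (1,5)(W), (1,3)(W); every one is W ⇒ L
Every other cell has at least one move into one of the L cells above, so it is W.
From (1,8), the L positions reachable in one move are: (1,7), (1,4). Any move reaching one of these is winning.

Move to (1,7).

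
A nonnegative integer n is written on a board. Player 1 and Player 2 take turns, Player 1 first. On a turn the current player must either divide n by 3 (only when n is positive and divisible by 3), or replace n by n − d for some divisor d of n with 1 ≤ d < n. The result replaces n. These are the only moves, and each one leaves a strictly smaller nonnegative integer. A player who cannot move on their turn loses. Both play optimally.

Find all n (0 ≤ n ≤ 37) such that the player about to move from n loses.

0, 1, 4, 7, 9, 11, 13, 15, 17, 19, 23, 25, 28, 31, 36

Label each position W (a win for the player to move) or L (a loss). A position with no legal move is L; any other position is W exactly when some move reaches an L, and L when every move reaches a W.
n=0: no move → L
n=1: no move → L
n=2: W (go to 1, an L position)
n=3: W (go to 1, an L position)
n=4: L (options 2(W), 3(W) are all W)
n=5: W (go to 4, an L position)
n=6: W (go to 4, an L position)
n=7: L (sole option 6(W) is W)
n=8: W (go to 4, an L position)
n=9: L (options 3(W), 6(W), 8(W) are all W)
n=10: W (go to 9, an L position)
n=11: L (sole option 10(W) is W)
n=12: W (go to 4, an L position)
n=13: L (sole option 12(W) is W)
n=14: W (go to 7, an L position)
n=15: L (options 5(W), 10(W), 12(W), 14(W) are all W)
n=16: W (go to 15, an L position)
n=17: L (sole option 16(W) is W)
n=18: W (go to 9, an L position)
n=19: L (sole option 18(W) is W)
n=20: W (go to 15, an L position)
n=21: W (go to 7, an L position)
n=22: W (go to 11, an L position)
n=23: L (sole option 22(W) is W)
n=24: W (go to 23, an L position)
n=25: L (options 20(W), 24(W) are all W)
n=26: W (go to 13, an L position)
n=27: W (go to 9, an L position)
n=28: L (options 14(W), 21(W), 24(W), 26(W), 27(W) are all W)
n=29: W (go to 28, an L position)
n=30: W (go to 15, an L position)
n=31: L (sole option 30(W) is W)
n=32: W (go to 28, an L position)
n=33: W (go to 11, an L position)
n=34: W (go to 17, an L position)
n=35: W (go to 28, an L position)
n=36: L (options 12(W), 18(W), 24(W), 27(W), 30(W), 32(W), 33(W), 34(W), 35(W) are all W)
n=37: W (go to 36, an L position)
The losing starting values of n are exactly the entries labelled L in this table (15 of them).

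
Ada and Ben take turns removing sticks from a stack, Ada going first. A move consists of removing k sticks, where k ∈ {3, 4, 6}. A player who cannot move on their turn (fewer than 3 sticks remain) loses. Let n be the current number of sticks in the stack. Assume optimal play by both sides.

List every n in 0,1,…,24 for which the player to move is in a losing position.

Positions with no move are L. A position that does have a move is losing for the player to move precisely when every available move leads to a winning position for the opponent. Fill in the labels:
n=0: no move → L
n=1: no move → L
n=2: no move → L
n=3: W (go to 0, an L position)
n=4: W (go to 1, an L position)
n=5: W (go to 2, an L position)
n=6: W (go to 2, an L position)
n=7: W (go to 1, an L position)
n=8: W (go to 2, an L position)
n=9: L (options 6(W), 5(W), 3(W) are all W)
n=10: L (options 7(W), 6(W), 4(W) are all W)
n=11: L (options 8(W), 7(W), 5(W) are all W)
n=12: W (go to 9, an L position)
n=13: W (go to 10, an L position)
n=14: W (go to 11, an L position)
n=15: W (go to 11, an L position)
n=16: W (go to 10, an L position)
n=17: W (go to 11, an L position)
n=18: L (options 15(W), 14(W), 12(W) are all W)
n=19: L (options 16(W), 15(W), 13(W) are all W)
n=20: L (options 17(W), 16(W), 14(W) are all W)
n=21: W (go to 18, an L position)
n=22: W (go to 19, an L position)
n=23: W (go to 20, an L position)
n=24: W (go to 20, an L position)
The losing starting values of n are exactly the entries labelled L in this table (9 of them).

0, 1, 2, 9, 10, 11, 18, 19, 20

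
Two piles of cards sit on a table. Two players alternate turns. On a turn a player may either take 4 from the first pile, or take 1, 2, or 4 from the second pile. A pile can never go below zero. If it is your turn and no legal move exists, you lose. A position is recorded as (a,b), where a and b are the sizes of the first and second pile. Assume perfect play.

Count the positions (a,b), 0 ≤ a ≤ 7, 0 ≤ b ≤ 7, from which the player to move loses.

Positions with no move are L. A position that does have a move is losing for the player to move precisely when every available move leads to a winning position for the opponent. Fill in the labels:
Every move lowers a or b (never raises either), so fill the grid row by row in increasing a, and left to right within a row: each cell's successors are then already labelled.
      b=0  b=1  b=2  b=3  b=4  b=5  b=6  b=7
a=0:    L    W    W    L    W    W    L    W
a=1:    L    W    W    L    W    W    L    W
a=2:    L    W    W    L    W    W    L    W
a=3:    L    W    W    L    W    W    L    W
a=4:    W    L    W    W    L    W    W    L
a=5:    W    L    W    W    L    W    W    L
a=6:    W    L    W    W    L    W    W    L
a=7:    W    L    W    W    L    W    W    L
Cells with no legal move (terminal, hence L): (0,0), (1,0), (2,0), (3,0).
The remaining L cells, each justified by listing all of its moves:
(0,3): →(0,2)(W), (0,1)(W) — all W, so L
(0,6): →(0,5)(W), (0,4)(W), (0,2)(W) — all W, so L
(1,3): →(1,2)(W), (1,1)(W) — all W, so L
(1,6): →(1,5)(W), (1,4)(W), (1,2)(W) — all W, so L
(2,3): →(2,2)(W), (2,1)(W) — all W, so L
(2,6): →(2,5)(W), (2,4)(W), (2,2)(W) — all W, so L
(3,3): →(3,2)(W), (3,1)(W) — all W, so L
(3,6): →(3,5)(W), (3,4)(W), (3,2)(W) — all W, so L
(4,1): →(0,1)(W), (4,0)(W) — all W, so L
(4,4): →(0,4)(W), (4,3)(W), (4,2)(W), (4,0)(W) — all W, so L
(4,7): →(0,7)(W), (4,6)(W), (4,5)(W), (4,3)(W) — all W, so L
(5,1): →(1,1)(W), (5,0)(W) — all W, so L
(5,4): →(1,4)(W), (5,3)(W), (5,2)(W), (5,0)(W) — all W, so L
(5,7): →(1,7)(W), (5,6)(W), (5,5)(W), (5,3)(W) — all W, so L
(6,1): →(2,1)(W), (6,0)(W) — all W, so L
(6,4): →(2,4)(W), (6,3)(W), (6,2)(W), (6,0)(W) — all W, so L
(6,7): →(2,7)(W), (6,6)(W), (6,5)(W), (6,3)(W) — all W, so L
(7,1): →(3,1)(W), (7,0)(W) — all W, so L
(7,4): →(3,4)(W), (7,3)(W), (7,2)(W), (7,0)(W) — all W, so L
(7,7): →(3,7)(W), (7,6)(W), (7,5)(W), (7,3)(W) — all W, so L
Every other cell has at least one move into one of the L cells above, so it is W.
L cells per row: a=0: 3, a=1: 3, a=2: 3, a=3: 3, a=4: 3, a=5: 3, a=6: 3, a=7: 3; total 24.

24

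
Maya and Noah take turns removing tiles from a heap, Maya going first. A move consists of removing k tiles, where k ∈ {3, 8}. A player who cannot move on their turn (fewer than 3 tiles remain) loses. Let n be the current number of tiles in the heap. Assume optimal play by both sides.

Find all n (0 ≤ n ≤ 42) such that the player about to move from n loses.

0, 1, 2, 6, 7, 11, 12, 13, 17, 18, 22, 23, 24, 28, 29, 33, 34, 35, 39, 40

Compute win/loss labels from the base case upward. A position with no move is L. Any other position is W if it can reach an L in one move, else L.
n=0: no move → L
n=1: no move → L
n=2: no move → L
n=3: W (go to 0, an L position)
n=4: W (go to 1, an L position)
n=5: W (go to 2, an L position)
n=6: L (sole option 3(W) is W)
n=7: L (sole option 4(W) is W)
n=8: W (go to 0, an L position)
n=9: W (go to 6, an L position)
n=10: W (go to 7, an L position)
n=11: L (options 8(W), 3(W) are all W)
n=12: L (options 9(W), 4(W) are all W)
n=13: L (options 10(W), 5(W) are all W)
n=14: W (go to 11, an L position)
n=15: W (go to 12, an L position)
n=16: W (go to 13, an L position)
n=17: L (options 14(W), 9(W) are all W)
n=18: L (options 15(W), 10(W) are all W)
n=19: W (go to 11, an L position)
n=20: W (go to 17, an L position)
n=21: W (go to 18, an L position)
n=22: L (options 19(W), 14(W) are all W)
n=23: L (options 20(W), 15(W) are all W)
n=24: L (options 21(W), 16(W) are all W)
n=25: W (go to 22, an L position)
n=26: W (go to 23, an L position)
n=27: W (go to 24, an L position)
n=28: L (options 25(W), 20(W) are all W)
n=29: L (options 26(W), 21(W) are all W)
n=30: W (go to 22, an L position)
n=31: W (go to 28, an L position)
n=32: W (go to 29, an L position)
n=33: L (options 30(W), 25(W) are all W)
n=34: L (options 31(W), 26(W) are all W)
n=35: L (options 32(W), 27(W) are all W)
n=36: W (go to 33, an L position)
n=37: W (go to 34, an L position)
n=38: W (go to 35, an L position)
n=39: L (options 36(W), 31(W) are all W)
n=40: L (options 37(W), 32(W) are all W)
n=41: W (go to 33, an L position)
n=42: W (go to 39, an L position)
Reading off the rows marked L gives the requested list; there are 20 such values of n.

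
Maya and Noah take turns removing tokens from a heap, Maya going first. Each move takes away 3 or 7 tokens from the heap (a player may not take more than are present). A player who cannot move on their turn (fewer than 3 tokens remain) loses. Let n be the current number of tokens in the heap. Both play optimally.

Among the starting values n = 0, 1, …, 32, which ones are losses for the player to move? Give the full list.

Positions with no move are L. A position that does have a move is losing for the player to move precisely when every available move leads to a winning position for the opponent. Fill in the labels:
n=0: no move → L
n=1: no move → L
n=2: no move → L
n=3: W (go to 0, an L position)
n=4: W (go to 1, an L position)
n=5: W (go to 2, an L position)
n=6: L (sole option 3(W) is W)
n=7: W (go to 0, an L position)
n=8: W (go to 1, an L position)
n=9: W (go to 6, an L position)
n=10: L (options 7(W), 3(W) are all W)
n=11: L (options 8(W), 4(W) are all W)
n=12: L (options 9(W), 5(W) are all W)
n=13: W (go to 10, an L position)
n=14: W (go to 11, an L position)
n=15: W (go to 12, an L position)
n=16: L (options 13(W), 9(W) are all W)
n=17: W (go to 10, an L position)
n=18: W (go to 11, an L position)
n=19: W (go to 16, an L position)
n=20: L (options 17(W), 13(W) are all W)
n=21: L (options 18(W), 14(W) are all W)
n=22: L (options 19(W), 15(W) are all W)
n=23: W (go to 20, an L position)
n=24: W (go to 21, an L position)
n=25: W (go to 22, an L position)
n=26: L (options 23(W), 19(W) are all W)
n=27: W (go to 20, an L position)
n=28: W (go to 21, an L position)
n=29: W (go to 26, an L position)
n=30: L (options 27(W), 23(W) are all W)
n=31: L (options 28(W), 24(W) are all W)
n=32: L (options 29(W), 25(W) are all W)
The losing starting values of n are exactly the entries labelled L in this table (15 of them).

0, 1, 2, 6, 10, 11, 12, 16, 20, 21, 22, 26, 30, 31, 32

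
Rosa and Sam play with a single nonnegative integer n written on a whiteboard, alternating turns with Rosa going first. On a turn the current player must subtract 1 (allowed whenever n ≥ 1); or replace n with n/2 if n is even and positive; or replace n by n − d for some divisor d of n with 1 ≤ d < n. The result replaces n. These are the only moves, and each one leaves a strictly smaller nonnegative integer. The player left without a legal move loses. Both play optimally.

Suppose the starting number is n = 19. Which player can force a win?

Sam wins.

Work bottom-up. With no move the player to move loses. Otherwise the position is W if at least one move leads to an L position for the opponent, and L if every move leads to a W.
n=0: no move → L
n=1: can move to 0, which is L ⇒ W
n=2: the only move is to 1(W), a W ⇒ L
n=3: can move to 2, which is L ⇒ W
n=4: can move to 2, which is L ⇒ W
n=5: the only move is to 4(W), a W ⇒ L
n=6: can move to 5, which is L ⇒ W
n=7: the only move is to 6(W), a W ⇒ L
n=8: can move to 7, which is L ⇒ W
n=9: moves to 6(W), 8(W); every one is W ⇒ L
n=10: can move to 5, which is L ⇒ W
n=11: the only move is to 10(W), a W ⇒ L
n=12: can move to 9, which is L ⇒ W
n=13: the only move is to 12(W), a W ⇒ L
n=14: can move to 7, which is L ⇒ W
n=15: moves to 10(W), 12(W), 14(W); every one is W ⇒ L
n=16: can move to 15, which is L ⇒ W
n=17: the only move is to 16(W), a W ⇒ L
n=18: can move to 9, which is L ⇒ W
n=19: the only move is to 18(W), a W ⇒ L
The starting position 19 is L: whatever Rosa does, the opponent receives a W position.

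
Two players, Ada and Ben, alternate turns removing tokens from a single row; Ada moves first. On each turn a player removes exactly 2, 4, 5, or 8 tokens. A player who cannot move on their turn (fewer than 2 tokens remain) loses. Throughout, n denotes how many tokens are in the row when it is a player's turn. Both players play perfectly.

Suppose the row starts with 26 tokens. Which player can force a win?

Classify positions by backward induction: terminal positions (no move available) are L. From any other position, the mover wins iff some move reaches an L.
n=0: no move → L
n=1: no move → L
n=2: →0(L), so W
n=3: →1(L), so W
n=4: →0(L), so W
n=5: →1(L), so W
n=6: →1(L), so W
n=7: →5(W), 3(W), 2(W) — all W, so L
n=8: →0(L), so W
n=9: →7(L), so W
n=10: →8(W), 6(W), 5(W), 2(W) — all W, so L
n=11: →7(L), so W
n=12: →10(L), so W
n=13: →11(W), 9(W), 8(W), 5(W) — all W, so L
n=14: →10(L), so W
n=15: →13(L), so W
n=16: →14(W), 12(W), 11(W), 8(W) — all W, so L
n=17: →13(L), so W
n=18: →16(L), so W
n=19: →17(W), 15(W), 14(W), 11(W) — all W, so L
n=20: →16(L), so W
n=21: →19(L), so W
n=22: →20(W), 18(W), 17(W), 14(W) — all W, so L
n=23: →19(L), so W
n=24: →22(L), so W
n=25: →23(W), 21(W), 20(W), 17(W) — all W, so L
n=26: →22(L), so W
From 26 Ada can remove 4, leaving 22, reaching an L position.

Ada wins.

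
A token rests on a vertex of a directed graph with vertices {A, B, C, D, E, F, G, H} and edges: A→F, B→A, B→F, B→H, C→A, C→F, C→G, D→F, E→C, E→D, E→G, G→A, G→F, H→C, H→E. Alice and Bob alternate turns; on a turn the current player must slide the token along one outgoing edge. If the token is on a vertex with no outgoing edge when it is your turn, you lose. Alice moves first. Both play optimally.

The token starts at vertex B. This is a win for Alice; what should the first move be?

Compute win/loss labels from the base case upward. A position with no move is L. Any other position is W if it can reach an L in one move, else L.
Every edge goes from a vertex to one that appears earlier in the order F, A, G, C, D, E, H, B, so processing vertices in that order labels each vertex after all of its successors.
F: no outgoing edge → L
A: →F(L), so W
G: →F(L), so W
C: →F(L), so W
D: →F(L), so W
E: →D(W), C(W), G(W) — all W, so L
H: →E(L), so W
B: →F(L), so W
From B, the L positions reachable in one move are: F.

Move to F.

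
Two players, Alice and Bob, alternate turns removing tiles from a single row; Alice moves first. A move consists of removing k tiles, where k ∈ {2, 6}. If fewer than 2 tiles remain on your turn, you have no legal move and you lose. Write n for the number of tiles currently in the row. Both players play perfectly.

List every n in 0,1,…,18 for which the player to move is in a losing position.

0, 1, 4, 5, 8, 9, 12, 13, 16, 17

Classify positions by backward induction: terminal positions (no move available) are L. From any other position, the mover wins iff some move reaches an L.
n=0: no move → L
n=1: no move → L
n=2: reaches L-position 0 → W
n=3: reaches L-position 1 → W
n=4: only reaches 2(W), which is W → L
n=5: only reaches 3(W), which is W → L
n=6: reaches L-position 4 → W
n=7: reaches L-position 5 → W
n=8: only reaches 6(W), 2(W), all W → L
n=9: only reaches 7(W), 3(W), all W → L
n=10: reaches L-position 8 → W
n=11: reaches L-position 9 → W
n=12: only reaches 10(W), 6(W), all W → L
n=13: only reaches 11(W), 7(W), all W → L
n=14: reaches L-position 12 → W
n=15: reaches L-position 13 → W
n=16: only reaches 14(W), 10(W), all W → L
n=17: only reaches 15(W), 11(W), all W → L
n=18: reaches L-position 16 → W
Reading off the rows marked L gives the requested list; there are 10 such values of n.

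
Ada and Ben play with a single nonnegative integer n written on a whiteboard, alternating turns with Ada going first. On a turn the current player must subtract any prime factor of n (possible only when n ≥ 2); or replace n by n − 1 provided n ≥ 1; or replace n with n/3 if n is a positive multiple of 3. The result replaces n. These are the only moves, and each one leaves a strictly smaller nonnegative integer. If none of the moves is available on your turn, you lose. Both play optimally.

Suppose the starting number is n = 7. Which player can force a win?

Ada wins.

Positions with no move are L. A position that does have a move is losing for the player to move precisely when every available move leads to a winning position for the opponent. Fill in the labels:
n=0: no move → L
n=1: →0(L), so W
n=2: →0(L), so W
n=3: →0(L), so W
n=4: →2(W), 3(W) — all W, so L
n=5: →0(L), so W
n=6: →4(L), so W
n=7: →0(L), so W
From 7 Ada can move to 0, reaching an L position.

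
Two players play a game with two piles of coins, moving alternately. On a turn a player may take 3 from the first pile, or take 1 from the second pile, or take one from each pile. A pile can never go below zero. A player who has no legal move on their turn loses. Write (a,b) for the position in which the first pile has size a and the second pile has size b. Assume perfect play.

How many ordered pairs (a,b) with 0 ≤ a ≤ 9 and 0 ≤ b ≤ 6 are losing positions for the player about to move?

30

Build the W/L table. Terminal = L. A non-terminal position is W if it has a move to some L; otherwise it is L.
Every move lowers a or b (never raises either), so fill the grid row by row in increasing a, and left to right within a row: each cell's successors are then already labelled.
      b=0  b=1  b=2  b=3  b=4  b=5  b=6
a=0:    L    W    L    W    L    W    L
a=1:    L    W    L    W    L    W    L
a=2:    L    W    L    W    L    W    L
a=3:    W    W    W    W    W    W    W
a=4:    W    L    W    L    W    L    W
a=5:    W    L    W    L    W    L    W
a=6:    L    W    W    L    W    L    W
a=7:    L    W    L    W    W    W    W
a=8:    L    W    L    W    L    W    L
a=9:    W    W    L    W    L    W    L
Cells with no legal move (terminal, hence L): (0,0), (1,0), (2,0).
The remaining L cells, each justified by listing all of its moves:
(0,2): the only move is to (0,1)(W), a W ⇒ L
(0,4): the only move is to (0,3)(W), a W ⇒ L
(0,6): the only move is to (0,5)(W), a W ⇒ L
(1,2): moves to (1,1)(W), (0,1)(W); every one is W ⇒ L
(1,4): moves to (1,3)(W), (0,3)(W); every one is W ⇒ L
(1,6): moves to (1,5)(W), (0,5)(W); every one is W ⇒ L
(2,2): moves to (2,1)(W), (1,1)(W); every one is W ⇒ L
(2,4): moves to (2,3)(W), (1,3)(W); every one is W ⇒ L
(2,6): moves to (2,5)(W), (1,5)(W); every one is W ⇒ L
(4,1): moves to (1,1)(W), (4,0)(W), (3,0)(W); every one is W ⇒ L
(4,3): moves to (1,3)(W), (4,2)(W), (3,2)(W); every one is W ⇒ L
(4,5): moves to (1,5)(W), (4,4)(W), (3,4)(W); every one is W ⇒ L
(5,1): moves to (2,1)(W), (5,0)(W), (4,0)(W); every one is W ⇒ L
(5,3): moves to (2,3)(W), (5,2)(W), (4,2)(W); every one is W ⇒ L
(5,5): moves to (2,5)(W), (5,4)(W), (4,4)(W); every one is W ⇒ L
(6,0): the only move is to (3,0)(W), a W ⇒ L
(6,3): moves to (3,3)(W), (6,2)(W), (5,2)(W); every one is W ⇒ L
(6,5): moves to (3,5)(W), (6,4)(W), (5,4)(W); every one is W ⇒ L
(7,0): the only move is to (4,0)(W), a W ⇒ L
(7,2): moves to (4,2)(W), (7,1)(W), (6,1)(W); every one is W ⇒ L
(8,0): the only move is to (5,0)(W), a W ⇒ L
(8,2): moves to (5,2)(W), (8,1)(W), (7,1)(W); every one is W ⇒ L
(8,4): moves to (5,4)(W), (8,3)(W), (7,3)(W); every one is W ⇒ L
(8,6): moves to (5,6)(W), (8,5)(W), (7,5)(W); every one is W ⇒ L
(9,2): moves to (6,2)(W), (9,1)(W), (8,1)(W); every one is W ⇒ L
(9,4): moves to (6,4)(W), (9,3)(W), (8,3)(W); every one is W ⇒ L
(9,6): moves to (6,6)(W), (9,5)(W), (8,5)(W); every one is W ⇒ L
Every other cell has at least one move into one of the L cells above, so it is W.
L cells per row: a=0: 4, a=1: 4, a=2: 4, a=3: 0, a=4: 3, a=5: 3, a=6: 3, a=7: 2, a=8: 4, a=9: 3; total 30.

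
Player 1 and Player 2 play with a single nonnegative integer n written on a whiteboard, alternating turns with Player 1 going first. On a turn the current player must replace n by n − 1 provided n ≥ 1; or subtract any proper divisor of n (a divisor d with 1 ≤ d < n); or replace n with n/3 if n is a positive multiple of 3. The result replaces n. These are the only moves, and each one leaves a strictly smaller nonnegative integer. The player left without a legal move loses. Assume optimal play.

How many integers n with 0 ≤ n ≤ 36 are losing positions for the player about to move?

Compute win/loss labels from the base case upward. A position with no move is L. Any other position is W if it can reach an L in one move, else L.
n=0: no move → L
n=1: →0(L), so W
n=2: →1(W) only, which is W, so L
n=3: →2(L), so W
n=4: →2(L), so W
n=5: →4(W) only, which is W, so L
n=6: →2(L), so W
n=7: →6(W) only, which is W, so L
n=8: →7(L), so W
n=9: →3(W), 6(W), 8(W) — all W, so L
n=10: →5(L), so W
n=11: →10(W) only, which is W, so L
n=12: →9(L), so W
n=13: →12(W) only, which is W, so L
n=14: →7(L), so W
n=15: →5(L), so W
n=16: →8(W), 12(W), 14(W), 15(W) — all W, so L
n=17: →16(L), so W
n=18: →9(L), so W
n=19: →18(W) only, which is W, so L
n=20: →16(L), so W
n=21: →7(L), so W
n=22: →11(L), so W
n=23: →22(W) only, which is W, so L
n=24: →16(L), so W
n=25: →20(W), 24(W) — all W, so L
n=26: →13(L), so W
n=27: →9(L), so W
n=28: →14(W), 21(W), 24(W), 26(W), 27(W) — all W, so L
n=29: →28(L), so W
n=30: →25(L), so W
n=31: →30(W) only, which is W, so L
n=32: →16(L), so W
n=33: →11(L), so W
n=34: →17(W), 32(W), 33(W) — all W, so L
n=35: →28(L), so W
n=36: →34(L), so W
L entries with 0 ≤ n ≤ 36: n = 0, 2, 5, 7, 9, 11, 13, 16, 19, 23, 25, 28, 31, 34; that makes 14.

14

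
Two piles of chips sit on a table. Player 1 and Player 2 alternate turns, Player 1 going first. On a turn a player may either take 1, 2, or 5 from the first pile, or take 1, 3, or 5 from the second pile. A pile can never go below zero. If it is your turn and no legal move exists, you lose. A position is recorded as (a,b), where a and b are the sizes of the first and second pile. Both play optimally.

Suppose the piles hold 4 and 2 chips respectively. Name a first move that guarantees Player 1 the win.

Move to (3,2).

Classify positions by backward induction: terminal positions (no move available) are L. From any other position, the mover wins iff some move reaches an L.
No move ever increases a pile, so every position that can arise here has a ≤ 4 and b ≤ 2; it is enough to label the cells with 0 ≤ a ≤ 4 and 0 ≤ b ≤ 2.
Every move lowers a or b (never raises either), so fill the grid row by row in increasing a, and left to right within a row: each cell's successors are then already labelled.
      b=0  b=1  b=2
a=0:    L    W    L
a=1:    W    L    W
a=2:    W    W    W
a=3:    L    W    L
a=4:    W    L    W
Cells with no legal move (terminal, hence L): (0,0).
The remaining L cells, each justified by listing all of its moves:
(0,2): the only move is to (0,1)(W), a W ⇒ L
(1,1): moves to (0,1)(W), (1,0)(W); every one is W ⇒ L
(3,0): moves to (2,0)(W), (1,0)(W); every one is W ⇒ L
(3,2): moves to (2,2)(W), (1,2)(W), (3,1)(W); every one is W ⇒ L
(4,1): moves to (3,1)(W), (2,1)(W), (4,0)(W); every one is W ⇒ L
Every other cell has at least one move into one of the L cells above, so it is W.
From (4,2), the L positions reachable in one move are: (3,2), (4,1). Any move reaching one of these is winning.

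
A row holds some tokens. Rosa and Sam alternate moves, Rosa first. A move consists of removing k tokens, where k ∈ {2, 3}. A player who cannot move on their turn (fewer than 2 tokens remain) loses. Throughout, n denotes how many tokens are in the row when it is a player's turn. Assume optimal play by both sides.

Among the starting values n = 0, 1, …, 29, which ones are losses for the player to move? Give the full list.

0, 1, 5, 6, 10, 11, 15, 16, 20, 21, 25, 26

Classify positions by backward induction: terminal positions (no move available) are L. From any other position, the mover wins iff some move reaches an L.
n=0: no move → L
n=1: no move → L
n=2: →0(L), so W
n=3: →1(L), so W
n=4: →1(L), so W
n=5: →3(W), 2(W) — all W, so L
n=6: →4(W), 3(W) — all W, so L
n=7: →5(L), so W
n=8: →6(L), so W
n=9: →6(L), so W
n=10: →8(W), 7(W) — all W, so L
n=11: →9(W), 8(W) — all W, so L
n=12: →10(L), so W
n=13: →11(L), so W
n=14: →11(L), so W
n=15: →13(W), 12(W) — all W, so L
n=16: →14(W), 13(W) — all W, so L
n=17: →15(L), so W
n=18: →16(L), so W
n=19: →16(L), so W
n=20: →18(W), 17(W) — all W, so L
n=21: →19(W), 18(W) — all W, so L
n=22: →20(L), so W
n=23: →21(L), so W
n=24: →21(L), so W
n=25: →23(W), 22(W) — all W, so L
n=26: →24(W), 23(W) — all W, so L
n=27: →25(L), so W
n=28: →26(L), so W
n=29: →26(L), so W
Reading off the rows marked L gives the requested list; there are 12 such values of n.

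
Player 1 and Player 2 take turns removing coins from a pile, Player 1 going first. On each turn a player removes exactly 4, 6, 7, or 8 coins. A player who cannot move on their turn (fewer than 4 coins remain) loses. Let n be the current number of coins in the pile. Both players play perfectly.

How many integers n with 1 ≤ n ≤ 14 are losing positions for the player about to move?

Work bottom-up. With no move the player to move loses. Otherwise the position is W if at least one move leads to an L position for the opponent, and L if every move leads to a W.
n=0: no move → L
n=1: no move → L
n=2: no move → L
n=3: no move → L
n=4: can move to 0, which is L ⇒ W
n=5: can move to 1, which is L ⇒ W
n=6: can move to 2, which is L ⇒ W
n=7: can move to 3, which is L ⇒ W
n=8: can move to 2, which is L ⇒ W
n=9: can move to 3, which is L ⇒ W
n=10: can move to 3, which is L ⇒ W
n=11: can move to 3, which is L ⇒ W
n=12: moves to 8(W), 6(W), 5(W), 4(W); every one is W ⇒ L
n=13: moves to 9(W), 7(W), 6(W), 5(W); every one is W ⇒ L
n=14: moves to 10(W), 8(W), 7(W), 6(W); every one is W ⇒ L
L entries with 1 ≤ n ≤ 14 (n=0 is outside the asked range and is not counted): n = 1, 2, 3, 12, 13, 14; that makes 6.

6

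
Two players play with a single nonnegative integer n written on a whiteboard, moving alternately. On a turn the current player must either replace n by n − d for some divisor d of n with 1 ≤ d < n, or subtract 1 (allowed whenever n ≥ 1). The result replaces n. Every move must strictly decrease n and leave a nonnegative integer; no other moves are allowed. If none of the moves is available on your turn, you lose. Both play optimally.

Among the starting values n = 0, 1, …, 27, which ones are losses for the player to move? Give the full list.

Compute win/loss labels from the base case upward. A position with no move is L. Any other position is W if it can reach an L in one move, else L.
n=0: no move → L
n=1: can move to 0, which is L ⇒ W
n=2: the only move is to 1(W), a W ⇒ L
n=3: can move to 2, which is L ⇒ W
n=4: can move to 2, which is L ⇒ W
n=5: the only move is to 4(W), a W ⇒ L
n=6: can move to 5, which is L ⇒ W
n=7: the only move is to 6(W), a W ⇒ L
n=8: can move to 7, which is L ⇒ W
n=9: moves to 6(W), 8(W); every one is W ⇒ L
n=10: can move to 5, which is L ⇒ W
n=11: the only move is to 10(W), a W ⇒ L
n=12: can move to 9, which is L ⇒ W
n=13: the only move is to 12(W), a W ⇒ L
n=14: can move to 7, which is L ⇒ W
n=15: moves to 10(W), 12(W), 14(W); every one is W ⇒ L
n=16: can move to 15, which is L ⇒ W
n=17: the only move is to 16(W), a W ⇒ L
n=18: can move to 9, which is L ⇒ W
n=19: the only move is to 18(W), a W ⇒ L
n=20: can move to 15, which is L ⇒ W
n=21: moves to 14(W), 18(W), 20(W); every one is W ⇒ L
n=22: can move to 11, which is L ⇒ W
n=23: the only move is to 22(W), a W ⇒ L
n=24: can move to 21, which is L ⇒ W
n=25: moves to 20(W), 24(W); every one is W ⇒ L
n=26: can move to 13, which is L ⇒ W
n=27: moves to 18(W), 24(W), 26(W); every one is W ⇒ L
The losing starting values of n are exactly the entries labelled L in this table (14 of them).

0, 2, 5, 7, 9, 11, 13, 15, 17, 19, 21, 23, 25, 27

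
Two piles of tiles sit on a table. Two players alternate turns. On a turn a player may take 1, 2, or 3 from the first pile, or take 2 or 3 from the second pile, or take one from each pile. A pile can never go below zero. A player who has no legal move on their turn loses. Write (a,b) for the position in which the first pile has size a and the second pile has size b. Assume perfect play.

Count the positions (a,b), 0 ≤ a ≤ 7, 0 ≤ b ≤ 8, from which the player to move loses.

18

Use the standard recursion: the mover loses at a terminal position; elsewhere, the mover wins exactly when some move hands the opponent an L position.
Every move lowers a or b (never raises either), so fill the grid row by row in increasing a, and left to right within a row: each cell's successors are then already labelled.
      b=0  b=1  b=2  b=3  b=4  b=5  b=6  b=7  b=8
a=0:    L    L    W    W    W    L    L    W    W
a=1:    W    W    W    L    L    W    W    W    L
a=2:    W    W    L    W    W    W    W    L    W
a=3:    W    W    W    W    W    W    W    W    W
a=4:    L    L    W    W    W    L    L    W    W
a=5:    W    W    W    L    L    W    W    W    L
a=6:    W    W    L    W    W    W    W    L    W
a=7:    W    W    W    W    W    W    W    W    W
Cells with no legal move (terminal, hence L): (0,0), (0,1).
The remaining L cells, each justified by listing all of its moves:
(0,5): moves to (0,3)(W), (0,2)(W); every one is W ⇒ L
(0,6): moves to (0,4)(W), (0,3)(W); every one is W ⇒ L
(1,3): moves to (0,3)(W), (1,1)(W), (1,0)(W), (0,2)(W); every one is W ⇒ L
(1,4): moves to (0,4)(W), (1,2)(W), (1,1)(W), (0,3)(W); every one is W ⇒ L
(1,8): moves to (0,8)(W), (1,6)(W), (1,5)(W), (0,7)(W); every one is W ⇒ L
(2,2): moves to (1,2)(W), (0,2)(W), (2,0)(W), (1,1)(W); every one is W ⇒ L
(2,7): moves to (1,7)(W), (0,7)(W), (2,5)(W), (2,4)(W), (1,6)(W); every one is W ⇒ L
(4,0): moves to (3,0)(W), (2,0)(W), (1,0)(W); every one is W ⇒ L
(4,1): moves to (3,1)(W), (2,1)(W), (1,1)(W), (3,0)(W); every one is W ⇒ L
(4,5): moves to (3,5)(W), (2,5)(W), (1,5)(W), (4,3)(W), (4,2)(W), (3,4)(W); every one is W ⇒ L
(4,6): moves to (3,6)(W), (2,6)(W), (1,6)(W), (4,4)(W), (4,3)(W), (3,5)(W); every one is W ⇒ L
(5,3): moves to (4,3)(W), (3,3)(W), (2,3)(W), (5,1)(W), (5,0)(W), (4,2)(W); every one is W ⇒ L
(5,4): moves to (4,4)(W), (3,4)(W), (2,4)(W), (5,2)(W), (5,1)(W), (4,3)(W); every one is W ⇒ L
(5,8): moves to (4,8)(W), (3,8)(W), (2,8)(W), (5,6)(W), (5,5)(W), (4,7)(W); every one is W ⇒ L
(6,2): moves to (5,2)(W), (4,2)(W), (3,2)(W), (6,0)(W), (5,1)(W); every one is W ⇒ L
(6,7): moves to (5,7)(W), (4,7)(W), (3,7)(W), (6,5)(W), (6,4)(W), (5,6)(W); every one is W ⇒ L
Every other cell has at least one move into one of the L cells above, so it is W.
L cells per row: a=0: 4, a=1: 3, a=2: 2, a=3: 0, a=4: 4, a=5: 3, a=6: 2, a=7: 0; total 18.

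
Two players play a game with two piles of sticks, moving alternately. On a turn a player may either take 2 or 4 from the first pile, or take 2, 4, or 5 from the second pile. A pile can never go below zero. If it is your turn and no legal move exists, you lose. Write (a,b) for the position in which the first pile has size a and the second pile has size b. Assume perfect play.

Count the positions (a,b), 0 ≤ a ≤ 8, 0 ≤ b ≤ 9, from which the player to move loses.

Label each position W (a win for the player to move) or L (a loss). A position with no legal move is L; any other position is W exactly when some move reaches an L, and L when every move reaches a W.
Every move lowers a or b (never raises either), so fill the grid row by row in increasing a, and left to right within a row: each cell's successors are then already labelled.
      b=0  b=1  b=2  b=3  b=4  b=5  b=6  b=7  b=8  b=9
a=0:    L    L    W    W    W    W    W    L    L    W
a=1:    L    L    W    W    W    W    W    L    L    W
a=2:    W    W    L    L    W    W    W    W    W    L
a=3:    W    W    L    L    W    W    W    W    W    L
a=4:    W    W    W    W    L    L    W    W    W    W
a=5:    W    W    W    W    L    L    W    W    W    W
a=6:    L    L    W    W    W    W    W    L    L    W
a=7:    L    L    W    W    W    W    W    L    L    W
a=8:    W    W    L    L    W    W    W    W    W    L
Cells with no legal move (terminal, hence L): (0,0), (0,1), (1,0), (1,1).
The remaining L cells, each justified by listing all of its moves:
(0,7): L (options (0,5)(W), (0,3)(W), (0,2)(W) are all W)
(0,8): L (options (0,6)(W), (0,4)(W), (0,3)(W) are all W)
(1,7): L (options (1,5)(W), (1,3)(W), (1,2)(W) are all W)
(1,8): L (options (1,6)(W), (1,4)(W), (1,3)(W) are all W)
(2,2): L (options (0,2)(W), (2,0)(W) are all W)
(2,3): L (options (0,3)(W), (2,1)(W) are all W)
(2,9): L (options (0,9)(W), (2,7)(W), (2,5)(W), (2,4)(W) are all W)
(3,2): L (options (1,2)(W), (3,0)(W) are all W)
(3,3): L (options (1,3)(W), (3,1)(W) are all W)
(3,9): L (options (1,9)(W), (3,7)(W), (3,5)(W), (3,4)(W) are all W)
(4,4): L (options (2,4)(W), (0,4)(W), (4,2)(W), (4,0)(W) are all W)
(4,5): L (options (2,5)(W), (0,5)(W), (4,3)(W), (4,1)(W), (4,0)(W) are all W)
(5,4): L (options (3,4)(W), (1,4)(W), (5,2)(W), (5,0)(W) are all W)
(5,5): L (options (3,5)(W), (1,5)(W), (5,3)(W), (5,1)(W), (5,0)(W) are all W)
(6,0): L (options (4,0)(W), (2,0)(W) are all W)
(6,1): L (options (4,1)(W), (2,1)(W) are all W)
(6,7): L (options (4,7)(W), (2,7)(W), (6,5)(W), (6,3)(W), (6,2)(W) are all W)
(6,8): L (options (4,8)(W), (2,8)(W), (6,6)(W), (6,4)(W), (6,3)(W) are all W)
(7,0): L (options (5,0)(W), (3,0)(W) are all W)
(7,1): L (options (5,1)(W), (3,1)(W) are all W)
(7,7): L (options (5,7)(W), (3,7)(W), (7,5)(W), (7,3)(W), (7,2)(W) are all W)
(7,8): L (options (5,8)(W), (3,8)(W), (7,6)(W), (7,4)(W), (7,3)(W) are all W)
(8,2): L (options (6,2)(W), (4,2)(W), (8,0)(W) are all W)
(8,3): L (options (6,3)(W), (4,3)(W), (8,1)(W) are all W)
(8,9): L (options (6,9)(W), (4,9)(W), (8,7)(W), (8,5)(W), (8,4)(W) are all W)
Every other cell has at least one move into one of the L cells above, so it is W.
L cells per row: a=0: 4, a=1: 4, a=2: 3, a=3: 3, a=4: 2, a=5: 2, a=6: 4, a=7: 4, a=8: 3; total 29.

29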